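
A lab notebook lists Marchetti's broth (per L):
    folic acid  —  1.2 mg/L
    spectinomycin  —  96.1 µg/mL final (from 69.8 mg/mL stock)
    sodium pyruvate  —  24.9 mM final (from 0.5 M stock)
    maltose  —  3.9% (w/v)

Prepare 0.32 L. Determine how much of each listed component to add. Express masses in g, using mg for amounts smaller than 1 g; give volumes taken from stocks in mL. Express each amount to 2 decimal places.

folic acid 0.38 mg; spectinomycin 0.44 mL; sodium pyruvate 15.94 mL; maltose 12.48 g

Working volume: 0.32 L.
folic acid: 1.2 mg/L × 0.32 L = 0.38 mg
spectinomycin: C1V1 = C2V2 → 96.1 µg/mL × 320 mL ÷ 69800 µg/mL = 0.44 mL
sodium pyruvate: dilute stock: 24.9 mM × 320 mL ÷ 500 mM = 15.94 mL
maltose: 3.9 g per 100 mL × 320 mL ÷ 100 = 12.48 g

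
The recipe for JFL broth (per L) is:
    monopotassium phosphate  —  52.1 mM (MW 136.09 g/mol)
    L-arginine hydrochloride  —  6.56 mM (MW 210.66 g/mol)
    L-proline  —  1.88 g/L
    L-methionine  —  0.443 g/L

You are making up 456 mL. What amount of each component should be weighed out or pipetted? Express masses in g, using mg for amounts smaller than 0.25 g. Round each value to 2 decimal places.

Working volume: 456 mL = 0.456 L.
monopotassium phosphate: 52.1 mmol/L × 136.09 g/mol × 0.456 L ÷ 1000 = 3.23 g
L-arginine hydrochloride: 6.56 mmol/L × 210.66 g/mol × 0.456 L ÷ 1000 = 0.63 g
L-proline: 1.88 g/L × 0.456 L = 0.86 g
L-methionine: 0.443 g/L × 0.456 L = 0.202008 g = 202.01 mg

monopotassium phosphate 3.23 g; L-arginine hydrochloride 0.63 g; L-proline 0.86 g; L-methionine 202.01 mg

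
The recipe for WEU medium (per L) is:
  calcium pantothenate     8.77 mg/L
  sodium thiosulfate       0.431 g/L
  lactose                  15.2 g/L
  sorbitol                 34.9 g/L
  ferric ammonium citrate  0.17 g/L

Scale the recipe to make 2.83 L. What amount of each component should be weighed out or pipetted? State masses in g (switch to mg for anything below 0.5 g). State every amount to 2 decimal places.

Scale factor relative to 1 L: 2.83.
calcium pantothenate: 8.77 mg/L × 2.83 L = 24.82 mg
sodium thiosulfate: 0.431 g/L × 2.83 L = 1.22 g
lactose: 15.2 g/L × 2.83 L = 43.02 g
sorbitol: 34.9 g/L × 2.83 L = 98.77 g
ferric ammonium citrate: 0.17 g/L × 2.83 L = 0.4811 g = 481.10 mg

calcium pantothenate 24.82 mg; sodium thiosulfate 1.22 g; lactose 43.02 g; sorbitol 98.77 g; ferric ammonium citrate 481.10 mg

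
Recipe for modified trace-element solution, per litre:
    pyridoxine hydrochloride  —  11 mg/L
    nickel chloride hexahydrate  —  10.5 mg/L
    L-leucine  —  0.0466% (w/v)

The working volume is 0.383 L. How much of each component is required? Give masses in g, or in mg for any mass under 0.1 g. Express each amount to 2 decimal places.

pyridoxine hydrochloride 4.21 mg; nickel chloride hexahydrate 4.02 mg; L-leucine 0.18 g

Scale factor relative to 1 L: 0.383.
pyridoxine hydrochloride: 11 mg/L × 0.383 L = 4.21 mg
nickel chloride hexahydrate: 10.5 mg/L × 0.383 L = 4.02 mg
L-leucine: 0.0466% w/v = 0.466 g/L → 0.466 × 0.383 L = 0.18 g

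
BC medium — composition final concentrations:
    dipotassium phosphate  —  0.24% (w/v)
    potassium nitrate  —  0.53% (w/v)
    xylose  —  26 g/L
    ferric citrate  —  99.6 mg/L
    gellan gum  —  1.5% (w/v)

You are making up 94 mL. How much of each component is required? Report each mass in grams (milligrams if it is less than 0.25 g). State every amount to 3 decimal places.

dipotassium phosphate 225.600 mg; potassium nitrate 0.498 g; xylose 2.444 g; ferric citrate 9.362 mg; gellan gum 1.410 g

Working volume: 94 mL = 0.094 L.
dipotassium phosphate: 0.24 g per 100 mL × 94 mL ÷ 100 = 0.2256 g = 225.600 mg
potassium nitrate: 0.53% w/v = 5.3 g/L → 5.3 × 0.094 L = 0.498 g
xylose: 26 g/L × 0.094 L = 2.444 g
ferric citrate: 99.6 mg/L × 0.094 L = 9.362 mg
gellan gum: 1.5% w/v = 15 g/L → 15 × 0.094 L = 1.410 g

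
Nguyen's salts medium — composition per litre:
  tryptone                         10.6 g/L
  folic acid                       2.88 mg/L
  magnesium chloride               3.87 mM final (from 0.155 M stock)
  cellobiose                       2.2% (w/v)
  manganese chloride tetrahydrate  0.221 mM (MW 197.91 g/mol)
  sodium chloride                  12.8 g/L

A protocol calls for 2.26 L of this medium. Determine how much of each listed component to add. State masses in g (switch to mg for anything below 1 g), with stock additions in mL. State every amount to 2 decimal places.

Scale factor relative to 1 L: 2.26.
tryptone: 10.6 g/L × 2.26 L = 23.96 g
folic acid: 2.88 mg/L × 2.26 L = 6.51 mg
magnesium chloride: V = C2·V2/C1 = 3.87 mM × 2260 mL ÷ 155 mM = 56.43 mL
cellobiose: 2.2% w/v = 22 g/L → 22 × 2.26 L = 49.72 g
manganese chloride tetrahydrate: 0.221 mmol/L × 197.91 mg/mmol × 2.26 L = 98.85 mg
sodium chloride: 12.8 g/L × 2.26 L = 28.93 g

tryptone 23.96 g; folic acid 6.51 mg; magnesium chloride 56.43 mL; cellobiose 49.72 g; manganese chloride tetrahydrate 98.85 mg; sodium chloride 28.93 g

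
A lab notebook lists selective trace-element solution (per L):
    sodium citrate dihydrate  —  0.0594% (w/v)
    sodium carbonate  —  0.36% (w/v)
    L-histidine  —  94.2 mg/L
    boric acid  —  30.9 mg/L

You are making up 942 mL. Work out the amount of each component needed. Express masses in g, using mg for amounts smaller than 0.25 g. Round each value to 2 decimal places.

sodium citrate dihydrate 0.56 g; sodium carbonate 3.39 g; L-histidine 88.74 mg; boric acid 29.11 mg

Scale factor relative to 1 L: 0.942.
sodium citrate dihydrate: 0.0594% w/v = 0.594 g/L → 0.594 × 0.942 L = 0.56 g
sodium carbonate: 0.36% w/v = 3.6 g/L → 3.6 × 0.942 L = 3.39 g
L-histidine: 94.2 mg/L × 0.942 L = 88.74 mg
boric acid: 30.9 mg/L × 0.942 L = 29.11 mg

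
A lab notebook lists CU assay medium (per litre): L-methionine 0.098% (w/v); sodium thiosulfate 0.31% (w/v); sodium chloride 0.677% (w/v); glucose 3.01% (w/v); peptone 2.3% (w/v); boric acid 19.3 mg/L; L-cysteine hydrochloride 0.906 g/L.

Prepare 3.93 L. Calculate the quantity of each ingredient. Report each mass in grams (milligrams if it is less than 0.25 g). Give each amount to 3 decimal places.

L-methionine 3.851 g; sodium thiosulfate 12.183 g; sodium chloride 26.606 g; glucose 118.293 g; peptone 90.390 g; boric acid 75.849 mg; L-cysteine hydrochloride 3.561 g

Working volume: 3.93 L.
L-methionine: 0.098 g per 100 mL × 3930 mL ÷ 100 = 3.851 g
sodium thiosulfate: 0.31 g per 100 mL × 3930 mL ÷ 100 = 12.183 g
sodium chloride: 0.677% w/v = 6.77 g/L → 6.77 × 3.93 L = 26.606 g
glucose: 3.01% w/v = 30.1 g/L → 30.1 × 3.93 L = 118.293 g
peptone: 2.3 g per 100 mL × 3930 mL ÷ 100 = 90.390 g
boric acid: 19.3 mg/L × 3.93 L = 75.849 mg
L-cysteine hydrochloride: 0.906 g/L × 3.93 L = 3.561 g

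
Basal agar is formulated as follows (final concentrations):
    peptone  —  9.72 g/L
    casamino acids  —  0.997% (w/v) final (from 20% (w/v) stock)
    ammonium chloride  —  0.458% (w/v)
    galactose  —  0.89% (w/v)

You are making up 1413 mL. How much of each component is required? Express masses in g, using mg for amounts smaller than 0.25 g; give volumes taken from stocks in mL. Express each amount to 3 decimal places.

Target volume = 1413 mL = 1.413 L.
peptone: 9.72 g/L × 1.413 L = 13.734 g
casamino acids: V = C2·V2/C1 = 0.997% ÷ 20% × 1413 mL = 70.438 mL
ammonium chloride: 0.458% w/v = 4.58 g/L → 4.58 × 1.413 L = 6.472 g
galactose: 0.89 g per 100 mL × 1413 mL ÷ 100 = 12.576 g

peptone 13.734 g; casamino acids 70.438 mL; ammonium chloride 6.472 g; galactose 12.576 g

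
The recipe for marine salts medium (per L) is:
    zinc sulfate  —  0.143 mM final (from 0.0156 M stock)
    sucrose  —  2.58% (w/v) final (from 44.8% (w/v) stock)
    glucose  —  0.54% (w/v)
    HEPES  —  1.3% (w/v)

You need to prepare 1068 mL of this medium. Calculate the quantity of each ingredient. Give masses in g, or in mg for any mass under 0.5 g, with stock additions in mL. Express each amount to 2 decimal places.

Working volume: 1068 mL = 1.068 L.
zinc sulfate: dilute stock: 0.143 mM × 1068 mL ÷ 15.6 mM = 9.79 mL
sucrose: C1V1 = C2V2 → 2.58% ÷ 44.8% × 1068 mL = 61.51 mL
glucose: 0.54 g per 100 mL × 1068 mL ÷ 100 = 5.77 g
HEPES: 1.3% w/v = 13 g/L → 13 × 1.068 L = 13.88 g

zinc sulfate 9.79 mL; sucrose 61.51 mL; glucose 5.77 g; HEPES 13.88 g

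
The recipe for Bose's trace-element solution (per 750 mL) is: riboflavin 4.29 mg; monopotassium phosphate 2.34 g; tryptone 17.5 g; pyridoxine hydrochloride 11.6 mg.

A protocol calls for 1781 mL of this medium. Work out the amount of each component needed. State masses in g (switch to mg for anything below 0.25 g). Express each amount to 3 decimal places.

Scale factor = 1781 mL / 750 mL = 2.37467.
riboflavin: 4.29 mg × (1781 mL / 750 mL) = 10.187 mg
monopotassium phosphate: 2.34 g × (1781 mL / 750 mL) = 5.557 g
tryptone: 17.5 g × (1781 mL / 750 mL) = 41.557 g
pyridoxine hydrochloride: 11.6 mg × (1781 mL / 750 mL) = 27.546 mg

riboflavin 10.187 mg; monopotassium phosphate 5.557 g; tryptone 41.557 g; pyridoxine hydrochloride 27.546 mg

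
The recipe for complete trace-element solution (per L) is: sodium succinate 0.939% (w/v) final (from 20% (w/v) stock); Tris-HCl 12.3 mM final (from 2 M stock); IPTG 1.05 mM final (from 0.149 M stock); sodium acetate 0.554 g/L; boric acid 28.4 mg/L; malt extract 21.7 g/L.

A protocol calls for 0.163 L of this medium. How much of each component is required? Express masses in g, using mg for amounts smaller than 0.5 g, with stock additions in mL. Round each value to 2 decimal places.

sodium succinate 7.65 mL; Tris-HCl 1.00 mL; IPTG 1.15 mL; sodium acetate 90.30 mg; boric acid 4.63 mg; malt extract 3.54 g

Scale factor relative to 1 L: 0.163.
sodium succinate: C1V1 = C2V2 → 0.939% ÷ 20% × 163 mL = 7.65 mL
Tris-HCl: C1V1 = C2V2 → 12.3 mM × 163 mL ÷ 2000 mM = 1.00 mL
IPTG: V = C2·V2/C1 = 1.05 mM × 163 mL ÷ 149 mM = 1.15 mL
sodium acetate: 0.554 g/L × 0.163 L = 0.090302 g = 90.30 mg
boric acid: 28.4 mg/L × 0.163 L = 4.63 mg
malt extract: 21.7 g/L × 0.163 L = 3.54 g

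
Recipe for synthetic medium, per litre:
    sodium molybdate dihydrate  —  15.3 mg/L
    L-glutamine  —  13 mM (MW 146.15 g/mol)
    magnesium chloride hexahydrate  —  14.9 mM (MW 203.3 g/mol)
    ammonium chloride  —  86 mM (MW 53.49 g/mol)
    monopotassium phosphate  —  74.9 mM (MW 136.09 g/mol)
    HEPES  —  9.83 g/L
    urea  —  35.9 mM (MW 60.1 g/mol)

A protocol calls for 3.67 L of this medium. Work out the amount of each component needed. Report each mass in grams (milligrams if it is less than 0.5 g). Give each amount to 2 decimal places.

Working volume: 3.67 L.
sodium molybdate dihydrate: 15.3 mg/L × 3.67 L = 56.15 mg
L-glutamine: 13 mmol/L × 146.15 g/mol × 3.67 L ÷ 1000 = 6.97 g
magnesium chloride hexahydrate: 14.9 mmol/L × 203.3 g/mol × 3.67 L ÷ 1000 = 11.12 g
ammonium chloride: 86 mmol/L × 53.49 g/mol × 3.67 L ÷ 1000 = 16.88 g
monopotassium phosphate: 74.9 mmol/L × 136.09 g/mol × 3.67 L ÷ 1000 = 37.41 g
HEPES: 9.83 g/L × 3.67 L = 36.08 g
urea: 35.9 mmol/L × 60.1 g/mol × 3.67 L ÷ 1000 = 7.92 g

sodium molybdate dihydrate 56.15 mg; L-glutamine 6.97 g; magnesium chloride hexahydrate 11.12 g; ammonium chloride 16.88 g; monopotassium phosphate 37.41 g; HEPES 36.08 g; urea 7.92 g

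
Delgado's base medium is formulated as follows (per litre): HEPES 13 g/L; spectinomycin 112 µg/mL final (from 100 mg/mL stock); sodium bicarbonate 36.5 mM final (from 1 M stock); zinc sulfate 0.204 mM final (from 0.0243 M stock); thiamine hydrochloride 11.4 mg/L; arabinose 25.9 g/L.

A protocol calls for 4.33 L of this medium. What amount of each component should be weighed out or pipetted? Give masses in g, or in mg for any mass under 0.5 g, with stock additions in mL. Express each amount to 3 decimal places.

HEPES 56.290 g; spectinomycin 4.850 mL; sodium bicarbonate 158.045 mL; zinc sulfate 36.351 mL; thiamine hydrochloride 49.362 mg; arabinose 112.147 g

Working volume: 4.33 L.
HEPES: 13 g/L × 4.33 L = 56.290 g
spectinomycin: V = C2·V2/C1 = 112 µg/mL × 4330 mL ÷ 100000 µg/mL = 4.850 mL
sodium bicarbonate: dilute stock: 36.5 mM × 4330 mL ÷ 1000 mM = 158.045 mL
zinc sulfate: dilute stock: 0.204 mM × 4330 mL ÷ 24.3 mM = 36.351 mL
thiamine hydrochloride: 11.4 mg/L × 4.33 L = 49.362 mg
arabinose: 25.9 g/L × 4.33 L = 112.147 g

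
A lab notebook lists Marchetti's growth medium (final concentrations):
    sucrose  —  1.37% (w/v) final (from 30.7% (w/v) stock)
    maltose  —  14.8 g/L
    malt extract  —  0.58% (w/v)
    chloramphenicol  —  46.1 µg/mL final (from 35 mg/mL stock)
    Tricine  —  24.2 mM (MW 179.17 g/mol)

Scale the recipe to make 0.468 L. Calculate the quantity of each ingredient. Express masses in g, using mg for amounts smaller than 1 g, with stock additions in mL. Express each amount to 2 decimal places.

sucrose 20.88 mL; maltose 6.93 g; malt extract 2.71 g; chloramphenicol 0.62 mL; Tricine 2.03 g

Scale factor relative to 1 L: 0.468.
sucrose: V = C2·V2/C1 = 1.37% ÷ 30.7% × 468 mL = 20.88 mL
maltose: 14.8 g/L × 0.468 L = 6.93 g
malt extract: 0.58 g per 100 mL × 468 mL ÷ 100 = 2.71 g
chloramphenicol: V = C2·V2/C1 = 46.1 µg/mL × 468 mL ÷ 35000 µg/mL = 0.62 mL
Tricine: 24.2 mmol/L × 179.17 g/mol × 0.468 L ÷ 1000 = 2.03 g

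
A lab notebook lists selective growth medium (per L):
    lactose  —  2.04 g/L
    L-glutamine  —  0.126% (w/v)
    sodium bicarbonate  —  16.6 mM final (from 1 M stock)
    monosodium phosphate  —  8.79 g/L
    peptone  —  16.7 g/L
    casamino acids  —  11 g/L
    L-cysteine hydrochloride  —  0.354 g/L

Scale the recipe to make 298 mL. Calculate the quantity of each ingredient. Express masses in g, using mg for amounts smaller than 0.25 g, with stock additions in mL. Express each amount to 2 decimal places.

Scale factor relative to 1 L: 0.298.
lactose: 2.04 g/L × 0.298 L = 0.61 g
L-glutamine: 0.126 g per 100 mL × 298 mL ÷ 100 = 0.38 g
sodium bicarbonate: dilute stock: 16.6 mM × 298 mL ÷ 1000 mM = 4.95 mL
monosodium phosphate: 8.79 g/L × 0.298 L = 2.62 g
peptone: 16.7 g/L × 0.298 L = 4.98 g
casamino acids: 11 g/L × 0.298 L = 3.28 g
L-cysteine hydrochloride: 0.354 g/L × 0.298 L = 0.105492 g = 105.49 mg

lactose 0.61 g; L-glutamine 0.38 g; sodium bicarbonate 4.95 mL; monosodium phosphate 2.62 g; peptone 4.98 g; casamino acids 3.28 g; L-cysteine hydrochloride 105.49 mg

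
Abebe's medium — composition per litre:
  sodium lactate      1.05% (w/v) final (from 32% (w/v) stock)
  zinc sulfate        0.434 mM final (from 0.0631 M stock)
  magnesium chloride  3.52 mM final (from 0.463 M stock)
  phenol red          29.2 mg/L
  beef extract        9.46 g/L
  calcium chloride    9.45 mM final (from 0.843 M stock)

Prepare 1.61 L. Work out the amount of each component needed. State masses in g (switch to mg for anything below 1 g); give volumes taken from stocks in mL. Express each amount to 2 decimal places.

sodium lactate 52.83 mL; zinc sulfate 11.07 mL; magnesium chloride 12.24 mL; phenol red 47.01 mg; beef extract 15.23 g; calcium chloride 18.05 mL

Scale factor relative to 1 L: 1.61.
sodium lactate: dilute stock: 1.05% ÷ 32% × 1610 mL = 52.83 mL
zinc sulfate: dilute stock: 0.434 mM × 1610 mL ÷ 63.1 mM = 11.07 mL
magnesium chloride: C1V1 = C2V2 → 3.52 mM × 1610 mL ÷ 463 mM = 12.24 mL
phenol red: 29.2 mg/L × 1.61 L = 47.01 mg
beef extract: 9.46 g/L × 1.61 L = 15.23 g
calcium chloride: dilute stock: 9.45 mM × 1610 mL ÷ 843 mM = 18.05 mL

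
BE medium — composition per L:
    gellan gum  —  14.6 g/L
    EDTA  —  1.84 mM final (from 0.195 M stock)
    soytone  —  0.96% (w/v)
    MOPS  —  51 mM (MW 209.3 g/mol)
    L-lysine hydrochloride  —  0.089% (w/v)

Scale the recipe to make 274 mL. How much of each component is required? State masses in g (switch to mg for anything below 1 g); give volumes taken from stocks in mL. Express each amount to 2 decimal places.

gellan gum 4.00 g; EDTA 2.59 mL; soytone 2.63 g; MOPS 2.92 g; L-lysine hydrochloride 243.86 mg

Target volume = 274 mL = 0.274 L.
gellan gum: 14.6 g/L × 0.274 L = 4.00 g
EDTA: dilute stock: 1.84 mM × 274 mL ÷ 195 mM = 2.59 mL
soytone: 0.96 g per 100 mL × 274 mL ÷ 100 = 2.63 g
MOPS: 51 mmol/L × 209.3 g/mol × 0.274 L ÷ 1000 = 2.92 g
L-lysine hydrochloride: 0.089 g per 100 mL × 274 mL ÷ 100 = 0.24386 g = 243.86 mg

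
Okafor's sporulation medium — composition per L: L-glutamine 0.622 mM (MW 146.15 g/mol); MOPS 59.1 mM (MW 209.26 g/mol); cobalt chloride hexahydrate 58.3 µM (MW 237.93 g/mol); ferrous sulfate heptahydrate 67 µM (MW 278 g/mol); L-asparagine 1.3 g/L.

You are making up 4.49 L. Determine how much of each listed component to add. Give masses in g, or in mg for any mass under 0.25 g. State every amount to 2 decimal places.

Working volume: 4.49 L.
L-glutamine: 0.622 mmol/L × 146.15 g/mol × 4.49 L ÷ 1000 = 0.41 g
MOPS: 59.1 mmol/L × 209.26 g/mol × 4.49 L ÷ 1000 = 55.53 g
cobalt chloride hexahydrate: 58.3 µmol/L × 237.93 g/mol × 4.49 L ÷ 1000 = 62.28 mg
ferrous sulfate heptahydrate: 67 µmol/L × 278 g/mol × 4.49 L ÷ 1000 = 83.63 mg
L-asparagine: 1.3 g/L × 4.49 L = 5.84 g

L-glutamine 0.41 g; MOPS 55.53 g; cobalt chloride hexahydrate 62.28 mg; ferrous sulfate heptahydrate 83.63 mg; L-asparagine 5.84 g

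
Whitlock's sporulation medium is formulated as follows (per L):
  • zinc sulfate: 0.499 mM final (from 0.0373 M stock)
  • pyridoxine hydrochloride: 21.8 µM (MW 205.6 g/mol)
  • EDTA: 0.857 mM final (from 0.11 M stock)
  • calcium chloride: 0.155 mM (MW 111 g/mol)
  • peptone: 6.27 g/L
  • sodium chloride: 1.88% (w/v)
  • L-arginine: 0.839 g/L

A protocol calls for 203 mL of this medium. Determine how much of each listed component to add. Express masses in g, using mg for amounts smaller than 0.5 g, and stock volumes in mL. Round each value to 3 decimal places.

Scale factor relative to 1 L: 0.203.
zinc sulfate: V = C2·V2/C1 = 0.499 mM × 203 mL ÷ 37.3 mM = 2.716 mL
pyridoxine hydrochloride: 21.8 µmol/L × 205.6 g/mol × 0.203 L ÷ 1000 = 0.910 mg
EDTA: V = C2·V2/C1 = 0.857 mM × 203 mL ÷ 110 mM = 1.582 mL
calcium chloride: 0.155 mmol/L × 111 mg/mmol × 0.203 L = 3.493 mg
peptone: 6.27 g/L × 0.203 L = 1.273 g
sodium chloride: 1.88% w/v = 18.8 g/L → 18.8 × 0.203 L = 3.816 g
L-arginine: 0.839 g/L × 0.203 L = 0.170317 g = 170.317 mg

zinc sulfate 2.716 mL; pyridoxine hydrochloride 0.910 mg; EDTA 1.582 mL; calcium chloride 3.493 mg; peptone 1.273 g; sodium chloride 3.816 g; L-arginine 170.317 mg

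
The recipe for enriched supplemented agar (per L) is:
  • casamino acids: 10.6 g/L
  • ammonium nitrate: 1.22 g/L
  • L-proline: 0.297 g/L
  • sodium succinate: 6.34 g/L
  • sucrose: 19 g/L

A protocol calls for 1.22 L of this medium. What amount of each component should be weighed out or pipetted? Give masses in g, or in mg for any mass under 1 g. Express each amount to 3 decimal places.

Working volume: 1.22 L.
casamino acids: 10.6 g/L × 1.22 L = 12.932 g
ammonium nitrate: 1.22 g/L × 1.22 L = 1.488 g
L-proline: 0.297 g/L × 1.22 L = 0.36234 g = 362.340 mg
sodium succinate: 6.34 g/L × 1.22 L = 7.735 g
sucrose: 19 g/L × 1.22 L = 23.180 g

casamino acids 12.932 g; ammonium nitrate 1.488 g; L-proline 362.340 mg; sodium succinate 7.735 g; sucrose 23.180 g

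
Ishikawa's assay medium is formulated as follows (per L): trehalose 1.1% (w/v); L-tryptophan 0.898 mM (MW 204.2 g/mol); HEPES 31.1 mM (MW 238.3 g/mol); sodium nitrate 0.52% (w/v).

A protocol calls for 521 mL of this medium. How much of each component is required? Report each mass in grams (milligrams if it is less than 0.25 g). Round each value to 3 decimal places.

Scale factor relative to 1 L: 0.521.
trehalose: 1.1% w/v = 11 g/L → 11 × 0.521 L = 5.731 g
L-tryptophan: 0.898 mmol/L × 204.2 mg/mmol × 0.521 L = 95.537 mg
HEPES: 31.1 mmol/L × 238.3 g/mol × 0.521 L ÷ 1000 = 3.861 g
sodium nitrate: 0.52 g per 100 mL × 521 mL ÷ 100 = 2.709 g

trehalose 5.731 g; L-tryptophan 95.537 mg; HEPES 3.861 g; sodium nitrate 2.709 g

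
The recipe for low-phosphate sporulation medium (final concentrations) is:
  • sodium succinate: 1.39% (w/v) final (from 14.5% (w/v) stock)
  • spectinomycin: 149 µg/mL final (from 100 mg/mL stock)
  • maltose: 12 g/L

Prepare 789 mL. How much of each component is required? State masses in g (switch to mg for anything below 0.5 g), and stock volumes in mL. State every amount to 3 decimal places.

sodium succinate 75.635 mL; spectinomycin 1.176 mL; maltose 9.468 g

Target volume = 789 mL = 0.789 L.
sodium succinate: C1V1 = C2V2 → 1.39% ÷ 14.5% × 789 mL = 75.635 mL
spectinomycin: V = C2·V2/C1 = 149 µg/mL × 789 mL ÷ 100000 µg/mL = 1.176 mL
maltose: 12 g/L × 0.789 L = 9.468 g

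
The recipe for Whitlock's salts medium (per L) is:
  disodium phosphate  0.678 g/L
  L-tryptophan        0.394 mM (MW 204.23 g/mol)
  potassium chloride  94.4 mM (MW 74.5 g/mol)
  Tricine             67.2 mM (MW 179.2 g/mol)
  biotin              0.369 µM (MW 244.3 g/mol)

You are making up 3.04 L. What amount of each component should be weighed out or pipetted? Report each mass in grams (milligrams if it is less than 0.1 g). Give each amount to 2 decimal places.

Scale factor relative to 1 L: 3.04.
disodium phosphate: 0.678 g/L × 3.04 L = 2.06 g
L-tryptophan: 0.394 mmol/L × 204.23 g/mol × 3.04 L ÷ 1000 = 0.24 g
potassium chloride: 94.4 mmol/L × 74.5 g/mol × 3.04 L ÷ 1000 = 21.38 g
Tricine: 67.2 mmol/L × 179.2 g/mol × 3.04 L ÷ 1000 = 36.61 g
biotin: 0.369 µmol/L × 244.3 g/mol × 3.04 L ÷ 1000 = 0.27 mg

disodium phosphate 2.06 g; L-tryptophan 0.24 g; potassium chloride 21.38 g; Tricine 36.61 g; biotin 0.27 mg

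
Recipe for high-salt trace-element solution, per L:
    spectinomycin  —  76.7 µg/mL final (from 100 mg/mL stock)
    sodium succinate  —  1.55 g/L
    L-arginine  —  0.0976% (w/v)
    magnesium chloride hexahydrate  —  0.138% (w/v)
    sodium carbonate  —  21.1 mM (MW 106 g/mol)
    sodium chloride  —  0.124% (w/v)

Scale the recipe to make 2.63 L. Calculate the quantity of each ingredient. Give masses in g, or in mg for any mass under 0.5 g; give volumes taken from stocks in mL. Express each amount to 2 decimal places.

Working volume: 2.63 L.
spectinomycin: dilute stock: 76.7 µg/mL × 2630 mL ÷ 100000 µg/mL = 2.02 mL
sodium succinate: 1.55 g/L × 2.63 L = 4.08 g
L-arginine: 0.0976% w/v = 0.976 g/L → 0.976 × 2.63 L = 2.57 g
magnesium chloride hexahydrate: 0.138% w/v = 1.38 g/L → 1.38 × 2.63 L = 3.63 g
sodium carbonate: 21.1 mmol/L × 106 g/mol × 2.63 L ÷ 1000 = 5.88 g
sodium chloride: 0.124 g per 100 mL × 2630 mL ÷ 100 = 3.26 g

spectinomycin 2.02 mL; sodium succinate 4.08 g; L-arginine 2.57 g; magnesium chloride hexahydrate 3.63 g; sodium carbonate 5.88 g; sodium chloride 3.26 g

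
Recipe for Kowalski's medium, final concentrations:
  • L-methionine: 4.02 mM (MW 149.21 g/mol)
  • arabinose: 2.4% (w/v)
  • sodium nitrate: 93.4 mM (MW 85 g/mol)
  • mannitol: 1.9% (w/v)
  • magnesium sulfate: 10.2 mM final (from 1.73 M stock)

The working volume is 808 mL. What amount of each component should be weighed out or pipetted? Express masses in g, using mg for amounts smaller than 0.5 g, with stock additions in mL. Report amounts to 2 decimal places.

Working volume: 808 mL = 0.808 L.
L-methionine: 4.02 mmol/L × 149.21 mg/mmol × 0.808 L = 484.66 mg
arabinose: 2.4 g per 100 mL × 808 mL ÷ 100 = 19.39 g
sodium nitrate: 93.4 mmol/L × 85 g/mol × 0.808 L ÷ 1000 = 6.41 g
mannitol: 1.9 g per 100 mL × 808 mL ÷ 100 = 15.35 g
magnesium sulfate: dilute stock: 10.2 mM × 808 mL ÷ 1730 mM = 4.76 mL

L-methionine 484.66 mg; arabinose 19.39 g; sodium nitrate 6.41 g; mannitol 15.35 g; magnesium sulfate 4.76 mL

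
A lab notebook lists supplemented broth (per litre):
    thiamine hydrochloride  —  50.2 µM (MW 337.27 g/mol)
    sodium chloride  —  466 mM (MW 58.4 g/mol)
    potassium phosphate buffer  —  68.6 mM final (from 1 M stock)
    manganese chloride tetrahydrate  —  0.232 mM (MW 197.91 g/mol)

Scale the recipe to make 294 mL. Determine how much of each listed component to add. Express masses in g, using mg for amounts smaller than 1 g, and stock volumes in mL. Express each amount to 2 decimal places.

thiamine hydrochloride 4.98 mg; sodium chloride 8.00 g; potassium phosphate buffer 20.17 mL; manganese chloride tetrahydrate 13.50 mg

Working volume: 294 mL = 0.294 L.
thiamine hydrochloride: 50.2 µmol/L × 337.27 g/mol × 0.294 L ÷ 1000 = 4.98 mg
sodium chloride: 466 mmol/L × 58.4 g/mol × 0.294 L ÷ 1000 = 8.00 g
potassium phosphate buffer: dilute stock: 68.6 mM × 294 mL ÷ 1000 mM = 20.17 mL
manganese chloride tetrahydrate: 0.232 mmol/L × 197.91 mg/mmol × 0.294 L = 13.50 mg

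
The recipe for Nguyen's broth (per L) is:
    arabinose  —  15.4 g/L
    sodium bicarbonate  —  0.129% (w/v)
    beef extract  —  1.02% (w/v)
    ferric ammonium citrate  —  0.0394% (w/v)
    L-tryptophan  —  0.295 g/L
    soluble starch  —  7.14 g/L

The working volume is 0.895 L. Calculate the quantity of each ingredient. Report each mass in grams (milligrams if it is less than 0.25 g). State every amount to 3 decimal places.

arabinose 13.783 g; sodium bicarbonate 1.155 g; beef extract 9.129 g; ferric ammonium citrate 0.353 g; L-tryptophan 0.264 g; soluble starch 6.390 g

Scale factor relative to 1 L: 0.895.
arabinose: 15.4 g/L × 0.895 L = 13.783 g
sodium bicarbonate: 0.129 g per 100 mL × 895 mL ÷ 100 = 1.155 g
beef extract: 1.02% w/v = 10.2 g/L → 10.2 × 0.895 L = 9.129 g
ferric ammonium citrate: 0.0394% w/v = 0.394 g/L → 0.394 × 0.895 L = 0.353 g
L-tryptophan: 0.295 g/L × 0.895 L = 0.264 g
soluble starch: 7.14 g/L × 0.895 L = 6.390 g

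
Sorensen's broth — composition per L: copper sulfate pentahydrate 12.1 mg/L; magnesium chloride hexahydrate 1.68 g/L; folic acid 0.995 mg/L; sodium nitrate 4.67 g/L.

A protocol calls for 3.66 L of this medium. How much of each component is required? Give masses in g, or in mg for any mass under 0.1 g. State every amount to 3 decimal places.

Scale factor relative to 1 L: 3.66.
copper sulfate pentahydrate: 12.1 mg/L × 3.66 L = 44.286 mg
magnesium chloride hexahydrate: 1.68 g/L × 3.66 L = 6.149 g
folic acid: 0.995 mg/L × 3.66 L = 3.642 mg
sodium nitrate: 4.67 g/L × 3.66 L = 17.092 g

copper sulfate pentahydrate 44.286 mg; magnesium chloride hexahydrate 6.149 g; folic acid 3.642 mg; sodium nitrate 17.092 g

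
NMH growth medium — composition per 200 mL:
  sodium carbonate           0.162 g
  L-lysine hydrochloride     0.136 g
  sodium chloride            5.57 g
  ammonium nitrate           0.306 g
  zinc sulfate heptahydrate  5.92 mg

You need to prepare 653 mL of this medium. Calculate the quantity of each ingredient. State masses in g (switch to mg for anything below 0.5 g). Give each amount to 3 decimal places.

sodium carbonate 0.529 g; L-lysine hydrochloride 444.040 mg; sodium chloride 18.186 g; ammonium nitrate 0.999 g; zinc sulfate heptahydrate 19.329 mg

Scale factor = 653 mL / 200 mL = 3.265.
sodium carbonate: 0.162 g × (653 mL / 200 mL) = 0.529 g
L-lysine hydrochloride: 0.136 g × (653 mL / 200 mL) = 0.44404 g = 444.040 mg
sodium chloride: 5.57 g × (653 mL / 200 mL) = 18.186 g
ammonium nitrate: 0.306 g × (653 mL / 200 mL) = 0.999 g
zinc sulfate heptahydrate: 5.92 mg × (653 mL / 200 mL) = 19.329 mg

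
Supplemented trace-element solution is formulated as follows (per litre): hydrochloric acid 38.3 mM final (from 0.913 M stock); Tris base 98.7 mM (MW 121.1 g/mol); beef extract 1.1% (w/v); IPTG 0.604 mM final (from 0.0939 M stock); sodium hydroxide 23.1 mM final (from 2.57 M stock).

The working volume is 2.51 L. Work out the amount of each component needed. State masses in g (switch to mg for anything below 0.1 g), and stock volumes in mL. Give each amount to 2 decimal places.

Scale factor relative to 1 L: 2.51.
hydrochloric acid: dilute stock: 38.3 mM × 2510 mL ÷ 913 mM = 105.29 mL
Tris base: 98.7 mmol/L × 121.1 g/mol × 2.51 L ÷ 1000 = 30.00 g
beef extract: 1.1 g per 100 mL × 2510 mL ÷ 100 = 27.61 g
IPTG: C1V1 = C2V2 → 0.604 mM × 2510 mL ÷ 93.9 mM = 16.15 mL
sodium hydroxide: dilute stock: 23.1 mM × 2510 mL ÷ 2570 mM = 22.56 mL

hydrochloric acid 105.29 mL; Tris base 30.00 g; beef extract 27.61 g; IPTG 16.15 mL; sodium hydroxide 22.56 mL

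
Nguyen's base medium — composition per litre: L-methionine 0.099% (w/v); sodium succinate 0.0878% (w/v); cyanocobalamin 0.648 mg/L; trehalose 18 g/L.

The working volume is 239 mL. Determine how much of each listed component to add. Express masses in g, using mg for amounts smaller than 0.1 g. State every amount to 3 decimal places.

Target volume = 239 mL = 0.239 L.
L-methionine: 0.099 g per 100 mL × 239 mL ÷ 100 = 0.237 g
sodium succinate: 0.0878 g per 100 mL × 239 mL ÷ 100 = 0.210 g
cyanocobalamin: 0.648 mg/L × 0.239 L = 0.155 mg
trehalose: 18 g/L × 0.239 L = 4.302 g

L-methionine 0.237 g; sodium succinate 0.210 g; cyanocobalamin 0.155 mg; trehalose 4.302 g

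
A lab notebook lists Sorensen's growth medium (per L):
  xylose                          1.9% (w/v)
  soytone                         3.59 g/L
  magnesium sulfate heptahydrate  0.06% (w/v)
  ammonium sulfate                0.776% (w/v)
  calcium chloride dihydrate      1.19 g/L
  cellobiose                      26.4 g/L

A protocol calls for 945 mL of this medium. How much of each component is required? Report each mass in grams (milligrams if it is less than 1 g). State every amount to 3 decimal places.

xylose 17.955 g; soytone 3.393 g; magnesium sulfate heptahydrate 567.000 mg; ammonium sulfate 7.333 g; calcium chloride dihydrate 1.125 g; cellobiose 24.948 g

Working volume: 945 mL = 0.945 L.
xylose: 1.9 g per 100 mL × 945 mL ÷ 100 = 17.955 g
soytone: 3.59 g/L × 0.945 L = 3.393 g
magnesium sulfate heptahydrate: 0.06% w/v = 0.6 g/L → 0.6 × 0.945 L = 0.567 g = 567.000 mg
ammonium sulfate: 0.776 g per 100 mL × 945 mL ÷ 100 = 7.333 g
calcium chloride dihydrate: 1.19 g/L × 0.945 L = 1.125 g
cellobiose: 26.4 g/L × 0.945 L = 24.948 g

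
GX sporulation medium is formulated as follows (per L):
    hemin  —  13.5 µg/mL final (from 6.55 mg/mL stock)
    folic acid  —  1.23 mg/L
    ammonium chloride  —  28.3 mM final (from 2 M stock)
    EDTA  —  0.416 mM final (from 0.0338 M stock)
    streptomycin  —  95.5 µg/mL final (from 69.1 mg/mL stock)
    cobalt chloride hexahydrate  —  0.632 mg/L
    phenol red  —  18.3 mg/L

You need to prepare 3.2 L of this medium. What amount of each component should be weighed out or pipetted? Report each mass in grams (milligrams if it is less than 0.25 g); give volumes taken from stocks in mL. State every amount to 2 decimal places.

hemin 6.60 mL; folic acid 3.94 mg; ammonium chloride 45.28 mL; EDTA 39.38 mL; streptomycin 4.42 mL; cobalt chloride hexahydrate 2.02 mg; phenol red 58.56 mg

Scale factor relative to 1 L: 3.2.
hemin: C1V1 = C2V2 → 13.5 µg/mL × 3200 mL ÷ 6550 µg/mL = 6.60 mL
folic acid: 1.23 mg/L × 3.2 L = 3.94 mg
ammonium chloride: dilute stock: 28.3 mM × 3200 mL ÷ 2000 mM = 45.28 mL
EDTA: dilute stock: 0.416 mM × 3200 mL ÷ 33.8 mM = 39.38 mL
streptomycin: dilute stock: 95.5 µg/mL × 3200 mL ÷ 69100 µg/mL = 4.42 mL
cobalt chloride hexahydrate: 0.632 mg/L × 3.2 L = 2.02 mg
phenol red: 18.3 mg/L × 3.2 L = 58.56 mg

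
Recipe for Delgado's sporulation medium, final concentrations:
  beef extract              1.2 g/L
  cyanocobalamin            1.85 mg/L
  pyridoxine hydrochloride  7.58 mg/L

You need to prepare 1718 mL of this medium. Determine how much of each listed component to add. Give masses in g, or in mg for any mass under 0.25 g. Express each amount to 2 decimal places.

beef extract 2.06 g; cyanocobalamin 3.18 mg; pyridoxine hydrochloride 13.02 mg

Target volume = 1718 mL = 1.718 L.
beef extract: 1.2 g/L × 1.718 L = 2.06 g
cyanocobalamin: 1.85 mg/L × 1.718 L = 3.18 mg
pyridoxine hydrochloride: 7.58 mg/L × 1.718 L = 13.02 mg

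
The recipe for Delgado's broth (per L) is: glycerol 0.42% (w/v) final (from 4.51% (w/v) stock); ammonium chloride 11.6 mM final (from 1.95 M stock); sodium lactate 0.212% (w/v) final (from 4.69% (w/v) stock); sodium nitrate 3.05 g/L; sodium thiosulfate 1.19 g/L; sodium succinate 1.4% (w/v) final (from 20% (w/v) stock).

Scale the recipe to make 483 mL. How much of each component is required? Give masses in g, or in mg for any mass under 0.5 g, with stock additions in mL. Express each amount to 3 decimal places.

Working volume: 483 mL = 0.483 L.
glycerol: dilute stock: 0.42% ÷ 4.51% × 483 mL = 44.980 mL
ammonium chloride: V = C2·V2/C1 = 11.6 mM × 483 mL ÷ 1950 mM = 2.873 mL
sodium lactate: V = C2·V2/C1 = 0.212% ÷ 4.69% × 483 mL = 21.833 mL
sodium nitrate: 3.05 g/L × 0.483 L = 1.473 g
sodium thiosulfate: 1.19 g/L × 0.483 L = 0.575 g
sodium succinate: dilute stock: 1.4% ÷ 20% × 483 mL = 33.810 mL

glycerol 44.980 mL; ammonium chloride 2.873 mL; sodium lactate 21.833 mL; sodium nitrate 1.473 g; sodium thiosulfate 0.575 g; sodium succinate 33.810 mL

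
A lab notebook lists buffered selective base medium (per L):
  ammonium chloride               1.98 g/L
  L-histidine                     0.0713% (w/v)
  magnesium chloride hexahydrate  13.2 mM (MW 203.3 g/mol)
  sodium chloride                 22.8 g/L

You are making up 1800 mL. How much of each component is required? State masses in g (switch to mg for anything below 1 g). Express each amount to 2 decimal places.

Target volume = 1800 mL = 1.8 L.
ammonium chloride: 1.98 g/L × 1.8 L = 3.56 g
L-histidine: 0.0713% w/v = 0.713 g/L → 0.713 × 1.8 L = 1.28 g
magnesium chloride hexahydrate: 13.2 mmol/L × 203.3 g/mol × 1.8 L ÷ 1000 = 4.83 g
sodium chloride: 22.8 g/L × 1.8 L = 41.04 g

ammonium chloride 3.56 g; L-histidine 1.28 g; magnesium chloride hexahydrate 4.83 g; sodium chloride 41.04 g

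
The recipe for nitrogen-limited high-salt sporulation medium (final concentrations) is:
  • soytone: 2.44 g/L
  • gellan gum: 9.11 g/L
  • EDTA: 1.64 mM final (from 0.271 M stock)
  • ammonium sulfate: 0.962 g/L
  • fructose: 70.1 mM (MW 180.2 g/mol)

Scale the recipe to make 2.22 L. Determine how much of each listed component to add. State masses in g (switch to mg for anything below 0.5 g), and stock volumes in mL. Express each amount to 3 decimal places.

soytone 5.417 g; gellan gum 20.224 g; EDTA 13.435 mL; ammonium sulfate 2.136 g; fructose 28.043 g

Scale factor relative to 1 L: 2.22.
soytone: 2.44 g/L × 2.22 L = 5.417 g
gellan gum: 9.11 g/L × 2.22 L = 20.224 g
EDTA: dilute stock: 1.64 mM × 2220 mL ÷ 271 mM = 13.435 mL
ammonium sulfate: 0.962 g/L × 2.22 L = 2.136 g
fructose: 70.1 mmol/L × 180.2 g/mol × 2.22 L ÷ 1000 = 28.043 g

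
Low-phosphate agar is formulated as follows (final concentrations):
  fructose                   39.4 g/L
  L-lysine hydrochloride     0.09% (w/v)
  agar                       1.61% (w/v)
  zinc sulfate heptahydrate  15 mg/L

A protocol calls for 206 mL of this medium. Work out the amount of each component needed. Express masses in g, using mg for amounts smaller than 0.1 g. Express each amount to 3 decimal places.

Target volume = 206 mL = 0.206 L.
fructose: 39.4 g/L × 0.206 L = 8.116 g
L-lysine hydrochloride: 0.09% w/v = 0.9 g/L → 0.9 × 0.206 L = 0.185 g
agar: 1.61 g per 100 mL × 206 mL ÷ 100 = 3.317 g
zinc sulfate heptahydrate: 15 mg/L × 0.206 L = 3.090 mg

fructose 8.116 g; L-lysine hydrochloride 0.185 g; agar 3.317 g; zinc sulfate heptahydrate 3.090 mg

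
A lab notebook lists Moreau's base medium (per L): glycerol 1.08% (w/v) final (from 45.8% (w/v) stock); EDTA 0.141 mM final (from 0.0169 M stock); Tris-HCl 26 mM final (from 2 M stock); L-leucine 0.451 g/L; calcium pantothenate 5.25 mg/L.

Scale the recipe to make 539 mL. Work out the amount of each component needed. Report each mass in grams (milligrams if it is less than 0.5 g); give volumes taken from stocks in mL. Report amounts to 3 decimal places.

Target volume = 539 mL = 0.539 L.
glycerol: dilute stock: 1.08% ÷ 45.8% × 539 mL = 12.710 mL
EDTA: V = C2·V2/C1 = 0.141 mM × 539 mL ÷ 16.9 mM = 4.497 mL
Tris-HCl: C1V1 = C2V2 → 26 mM × 539 mL ÷ 2000 mM = 7.007 mL
L-leucine: 0.451 g/L × 0.539 L = 0.243089 g = 243.089 mg
calcium pantothenate: 5.25 mg/L × 0.539 L = 2.830 mg

glycerol 12.710 mL; EDTA 4.497 mL; Tris-HCl 7.007 mL; L-leucine 243.089 mg; calcium pantothenate 2.830 mg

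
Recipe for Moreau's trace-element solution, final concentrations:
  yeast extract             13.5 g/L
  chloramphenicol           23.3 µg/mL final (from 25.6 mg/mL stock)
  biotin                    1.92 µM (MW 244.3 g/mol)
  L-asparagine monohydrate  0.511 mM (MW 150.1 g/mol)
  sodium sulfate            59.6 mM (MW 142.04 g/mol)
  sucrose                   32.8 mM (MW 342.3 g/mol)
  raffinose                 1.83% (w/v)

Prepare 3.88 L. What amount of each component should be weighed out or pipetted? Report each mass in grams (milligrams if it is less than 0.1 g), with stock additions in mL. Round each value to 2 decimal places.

Scale factor relative to 1 L: 3.88.
yeast extract: 13.5 g/L × 3.88 L = 52.38 g
chloramphenicol: dilute stock: 23.3 µg/mL × 3880 mL ÷ 25600 µg/mL = 3.53 mL
biotin: 1.92 µmol/L × 244.3 g/mol × 3.88 L ÷ 1000 = 1.82 mg
L-asparagine monohydrate: 0.511 mmol/L × 150.1 g/mol × 3.88 L ÷ 1000 = 0.30 g
sodium sulfate: 59.6 mmol/L × 142.04 g/mol × 3.88 L ÷ 1000 = 32.85 g
sucrose: 32.8 mmol/L × 342.3 g/mol × 3.88 L ÷ 1000 = 43.56 g
raffinose: 1.83% w/v = 18.3 g/L → 18.3 × 3.88 L = 71.00 g

yeast extract 52.38 g; chloramphenicol 3.53 mL; biotin 1.82 mg; L-asparagine monohydrate 0.30 g; sodium sulfate 32.85 g; sucrose 43.56 g; raffinose 71.00 g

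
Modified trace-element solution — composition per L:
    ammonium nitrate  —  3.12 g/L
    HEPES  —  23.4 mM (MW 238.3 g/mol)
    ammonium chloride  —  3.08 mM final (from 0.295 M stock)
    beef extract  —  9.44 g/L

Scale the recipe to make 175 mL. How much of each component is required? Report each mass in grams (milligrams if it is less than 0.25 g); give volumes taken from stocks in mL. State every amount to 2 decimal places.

Target volume = 175 mL = 0.175 L.
ammonium nitrate: 3.12 g/L × 0.175 L = 0.55 g
HEPES: 23.4 mmol/L × 238.3 g/mol × 0.175 L ÷ 1000 = 0.98 g
ammonium chloride: dilute stock: 3.08 mM × 175 mL ÷ 295 mM = 1.83 mL
beef extract: 9.44 g/L × 0.175 L = 1.65 g

ammonium nitrate 0.55 g; HEPES 0.98 g; ammonium chloride 1.83 mL; beef extract 1.65 g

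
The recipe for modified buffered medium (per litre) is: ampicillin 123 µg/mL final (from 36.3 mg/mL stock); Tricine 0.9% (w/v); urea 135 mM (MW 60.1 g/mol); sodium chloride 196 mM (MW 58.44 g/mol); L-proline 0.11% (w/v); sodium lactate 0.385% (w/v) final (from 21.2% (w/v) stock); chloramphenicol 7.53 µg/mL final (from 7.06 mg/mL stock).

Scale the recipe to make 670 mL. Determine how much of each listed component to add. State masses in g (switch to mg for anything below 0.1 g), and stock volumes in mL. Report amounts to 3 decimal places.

ampicillin 2.270 mL; Tricine 6.030 g; urea 5.436 g; sodium chloride 7.674 g; L-proline 0.737 g; sodium lactate 12.167 mL; chloramphenicol 0.715 mL

Scale factor relative to 1 L: 0.67.
ampicillin: dilute stock: 123 µg/mL × 670 mL ÷ 36300 µg/mL = 2.270 mL
Tricine: 0.9 g per 100 mL × 670 mL ÷ 100 = 6.030 g
urea: 135 mmol/L × 60.1 g/mol × 0.67 L ÷ 1000 = 5.436 g
sodium chloride: 196 mmol/L × 58.44 g/mol × 0.67 L ÷ 1000 = 7.674 g
L-proline: 0.11% w/v = 1.1 g/L → 1.1 × 0.67 L = 0.737 g
sodium lactate: dilute stock: 0.385% ÷ 21.2% × 670 mL = 12.167 mL
chloramphenicol: C1V1 = C2V2 → 7.53 µg/mL × 670 mL ÷ 7060 µg/mL = 0.715 mL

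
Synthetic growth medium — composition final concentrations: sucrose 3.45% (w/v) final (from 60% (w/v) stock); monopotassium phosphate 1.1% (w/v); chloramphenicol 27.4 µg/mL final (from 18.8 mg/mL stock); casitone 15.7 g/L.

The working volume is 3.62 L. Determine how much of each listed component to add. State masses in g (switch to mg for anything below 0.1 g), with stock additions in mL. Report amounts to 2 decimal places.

Scale factor relative to 1 L: 3.62.
sucrose: V = C2·V2/C1 = 3.45% ÷ 60% × 3620 mL = 208.15 mL
monopotassium phosphate: 1.1% w/v = 11 g/L → 11 × 3.62 L = 39.82 g
chloramphenicol: C1V1 = C2V2 → 27.4 µg/mL × 3620 mL ÷ 18800 µg/mL = 5.28 mL
casitone: 15.7 g/L × 3.62 L = 56.83 g

sucrose 208.15 mL; monopotassium phosphate 39.82 g; chloramphenicol 5.28 mL; casitone 56.83 g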